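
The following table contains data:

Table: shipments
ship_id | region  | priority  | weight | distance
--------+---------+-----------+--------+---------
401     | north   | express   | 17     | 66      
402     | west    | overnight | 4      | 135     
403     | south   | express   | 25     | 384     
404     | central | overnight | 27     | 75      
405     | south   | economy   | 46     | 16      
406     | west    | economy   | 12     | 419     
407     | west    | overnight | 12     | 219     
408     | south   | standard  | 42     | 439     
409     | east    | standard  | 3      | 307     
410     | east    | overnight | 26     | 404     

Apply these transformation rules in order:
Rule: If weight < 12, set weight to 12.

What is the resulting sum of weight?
231

Step 1: 2 records have weight < 12
Step 2: These records originally summed to 7
Step 3: After setting to minimum: 2 × 12 = 24
Step 4: Unaffected records sum: 207
Step 5: Final sum = 24 + 207 = 231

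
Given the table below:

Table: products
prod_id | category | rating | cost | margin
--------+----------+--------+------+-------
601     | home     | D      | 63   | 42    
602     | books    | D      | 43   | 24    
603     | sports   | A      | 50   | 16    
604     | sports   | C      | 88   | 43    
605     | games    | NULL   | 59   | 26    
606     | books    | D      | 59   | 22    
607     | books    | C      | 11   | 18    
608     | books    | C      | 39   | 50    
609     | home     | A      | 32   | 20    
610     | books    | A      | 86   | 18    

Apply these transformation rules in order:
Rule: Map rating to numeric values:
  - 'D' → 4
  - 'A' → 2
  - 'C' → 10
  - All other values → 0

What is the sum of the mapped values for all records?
48

Step 1: Apply mapping to each record
Step 2: Count by status:
  'D': 3 records × 4 = 12
  'A': 3 records × 2 = 6
  'C': 3 records × 10 = 30
Step 3: Sum all mapped values = 48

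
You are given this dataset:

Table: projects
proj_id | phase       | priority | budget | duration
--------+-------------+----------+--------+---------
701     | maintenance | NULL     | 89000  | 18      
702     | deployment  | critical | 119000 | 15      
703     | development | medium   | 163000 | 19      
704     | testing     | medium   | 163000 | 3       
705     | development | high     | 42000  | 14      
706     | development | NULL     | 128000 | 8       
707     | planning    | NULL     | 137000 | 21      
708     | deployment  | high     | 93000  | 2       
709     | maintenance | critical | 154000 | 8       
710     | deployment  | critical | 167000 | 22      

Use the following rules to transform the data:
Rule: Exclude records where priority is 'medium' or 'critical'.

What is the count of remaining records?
5

Step 1: Count records to exclude
  - 2 (medium) + 3 (critical) = 5 records
Step 2: Total records: 10
Step 3: Remaining = 10 - 5 = 5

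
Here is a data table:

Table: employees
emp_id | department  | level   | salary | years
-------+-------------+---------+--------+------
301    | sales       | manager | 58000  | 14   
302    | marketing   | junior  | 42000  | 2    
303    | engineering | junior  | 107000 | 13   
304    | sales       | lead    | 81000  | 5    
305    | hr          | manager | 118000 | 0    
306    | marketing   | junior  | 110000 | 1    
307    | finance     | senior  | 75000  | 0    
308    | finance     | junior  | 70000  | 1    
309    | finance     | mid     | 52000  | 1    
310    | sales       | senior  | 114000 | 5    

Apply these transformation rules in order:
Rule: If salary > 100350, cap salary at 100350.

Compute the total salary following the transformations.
779400

Step 1: 4 records have salary > 100350
Step 2: These records originally summed to 449000
Step 3: After capping: 4 × 100350 = 401400
Step 4: Unaffected records sum: 378000
Step 5: Final sum = 401400 + 378000 = 779400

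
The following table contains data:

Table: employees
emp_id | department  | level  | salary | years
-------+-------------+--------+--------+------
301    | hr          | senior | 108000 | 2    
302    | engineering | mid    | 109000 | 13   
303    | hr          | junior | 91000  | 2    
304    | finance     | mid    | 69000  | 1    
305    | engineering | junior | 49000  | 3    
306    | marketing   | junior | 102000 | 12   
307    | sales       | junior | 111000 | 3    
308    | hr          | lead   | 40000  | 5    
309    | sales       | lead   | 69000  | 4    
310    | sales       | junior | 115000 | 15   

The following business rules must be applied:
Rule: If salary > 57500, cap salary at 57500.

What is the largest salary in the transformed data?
57500

Step 1: Original maximum salary = 115000
Step 2: Apply cap at 57500
Step 3: 8 records had salary > 57500 and were capped
Step 4: Maximum after transformation = 57500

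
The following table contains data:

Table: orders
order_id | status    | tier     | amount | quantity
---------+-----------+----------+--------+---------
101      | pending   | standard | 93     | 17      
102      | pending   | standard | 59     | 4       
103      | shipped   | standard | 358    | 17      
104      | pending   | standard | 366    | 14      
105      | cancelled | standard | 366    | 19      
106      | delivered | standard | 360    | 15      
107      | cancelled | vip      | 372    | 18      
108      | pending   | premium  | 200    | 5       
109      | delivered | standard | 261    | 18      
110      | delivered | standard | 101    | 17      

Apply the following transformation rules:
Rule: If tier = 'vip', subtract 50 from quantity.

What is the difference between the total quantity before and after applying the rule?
50

Step 1: Original sum of quantity = 144
Step 2: 1 records have tier = 'vip'
Step 3: Each affected record changes by -50
Step 4: Total change = 1 × -50 = -50
Step 5: New sum = 144 + -50 = 94
Step 6: Difference = |94 - 144| = 50
        (Sum decreased by 50)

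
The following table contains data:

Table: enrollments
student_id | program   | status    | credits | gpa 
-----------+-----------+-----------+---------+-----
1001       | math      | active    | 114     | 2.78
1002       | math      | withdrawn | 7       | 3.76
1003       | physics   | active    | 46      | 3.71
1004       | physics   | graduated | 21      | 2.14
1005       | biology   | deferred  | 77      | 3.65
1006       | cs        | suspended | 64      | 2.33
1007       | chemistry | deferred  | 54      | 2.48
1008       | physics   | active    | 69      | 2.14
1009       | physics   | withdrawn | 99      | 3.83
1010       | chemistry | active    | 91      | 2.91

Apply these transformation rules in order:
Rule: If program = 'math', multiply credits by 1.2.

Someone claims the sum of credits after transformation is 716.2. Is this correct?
No, the correct result is 666.2.

Step 1: Calculate the correct sum after transformation
Step 2: Apply multiplier 1.2 to records where program = 'math'
Step 3: Correct result = 666.2
Step 4: Claimed result = 716.2
Step 5: 666.2 ≠ 716.2
Conclusion: The claimed result is incorrect. The correct answer is 666.2.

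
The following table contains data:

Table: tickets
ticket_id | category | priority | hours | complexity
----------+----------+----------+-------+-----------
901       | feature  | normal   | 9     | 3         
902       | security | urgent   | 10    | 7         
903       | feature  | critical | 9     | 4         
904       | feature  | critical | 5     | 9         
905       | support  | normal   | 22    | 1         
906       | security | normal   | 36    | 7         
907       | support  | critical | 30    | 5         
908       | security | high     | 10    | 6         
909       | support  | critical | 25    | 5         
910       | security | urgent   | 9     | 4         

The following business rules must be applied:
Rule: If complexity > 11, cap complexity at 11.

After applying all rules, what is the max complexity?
9

Step 1: Original maximum complexity = 9
Step 2: Check cap of 11 against maximum
Step 3: No records exceed the cap (max 9 <= cap 11), so no capping applies
Step 4: Maximum after transformation = 9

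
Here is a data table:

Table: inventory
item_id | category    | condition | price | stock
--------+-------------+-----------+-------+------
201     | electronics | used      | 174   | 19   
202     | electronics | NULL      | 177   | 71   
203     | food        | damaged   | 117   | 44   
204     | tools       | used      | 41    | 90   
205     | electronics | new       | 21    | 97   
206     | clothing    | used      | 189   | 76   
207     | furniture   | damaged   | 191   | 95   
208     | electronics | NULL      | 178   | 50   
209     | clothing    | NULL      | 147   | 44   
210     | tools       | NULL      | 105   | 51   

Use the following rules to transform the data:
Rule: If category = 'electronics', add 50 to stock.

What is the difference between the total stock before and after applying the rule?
200

Step 1: Original sum of stock = 637
Step 2: 4 records have category = 'electronics'
Step 3: Each affected record changes by 50
Step 4: Total change = 4 × 50 = 200
Step 5: New sum = 637 + 200 = 837
Step 6: Difference = |837 - 637| = 200
        (Sum increased by 200)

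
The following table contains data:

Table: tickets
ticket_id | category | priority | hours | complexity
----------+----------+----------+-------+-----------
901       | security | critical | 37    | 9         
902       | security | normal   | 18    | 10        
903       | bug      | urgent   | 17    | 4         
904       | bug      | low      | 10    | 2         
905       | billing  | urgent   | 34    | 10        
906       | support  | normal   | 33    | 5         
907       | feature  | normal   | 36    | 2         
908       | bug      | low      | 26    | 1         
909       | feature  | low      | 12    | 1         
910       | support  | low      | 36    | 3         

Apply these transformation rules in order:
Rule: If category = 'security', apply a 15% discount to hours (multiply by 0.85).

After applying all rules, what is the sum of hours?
250.75

Step 1: Records with category = 'security' have total hours = 55
Step 2: Apply multiplier: 55 × 0.85 = 46.75
Step 3: Other records total: 204
Step 4: Final sum = 46.75 + 204 = 250.75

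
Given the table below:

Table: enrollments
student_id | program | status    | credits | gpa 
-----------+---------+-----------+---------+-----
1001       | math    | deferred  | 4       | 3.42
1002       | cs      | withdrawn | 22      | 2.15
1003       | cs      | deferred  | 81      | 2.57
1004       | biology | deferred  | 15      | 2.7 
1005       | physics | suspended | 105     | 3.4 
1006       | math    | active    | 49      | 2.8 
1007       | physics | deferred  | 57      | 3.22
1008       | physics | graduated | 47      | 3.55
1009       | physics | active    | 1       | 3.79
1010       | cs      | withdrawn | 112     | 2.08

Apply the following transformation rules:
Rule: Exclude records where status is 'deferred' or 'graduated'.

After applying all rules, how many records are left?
5

Step 1: Count records to exclude
  - 4 (deferred) + 1 (graduated) = 5 records
Step 2: Total records: 10
Step 3: Remaining = 10 - 5 = 5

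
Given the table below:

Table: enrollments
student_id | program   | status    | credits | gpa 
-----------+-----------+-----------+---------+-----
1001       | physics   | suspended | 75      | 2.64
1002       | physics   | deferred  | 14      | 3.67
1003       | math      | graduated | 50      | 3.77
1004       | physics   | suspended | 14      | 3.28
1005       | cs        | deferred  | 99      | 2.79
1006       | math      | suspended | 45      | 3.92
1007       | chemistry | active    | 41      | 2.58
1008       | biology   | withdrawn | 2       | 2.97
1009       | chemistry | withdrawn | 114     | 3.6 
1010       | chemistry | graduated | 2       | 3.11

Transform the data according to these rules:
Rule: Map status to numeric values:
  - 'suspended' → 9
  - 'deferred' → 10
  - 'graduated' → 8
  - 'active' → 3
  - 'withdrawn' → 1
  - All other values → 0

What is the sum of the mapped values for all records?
68

Step 1: Apply mapping to each record
Step 2: Count by status:
  'suspended': 3 records × 9 = 27
  'deferred': 2 records × 10 = 20
  'graduated': 2 records × 8 = 16
  'active': 1 records × 3 = 3
  'withdrawn': 2 records × 1 = 2
Step 3: Sum all mapped values = 68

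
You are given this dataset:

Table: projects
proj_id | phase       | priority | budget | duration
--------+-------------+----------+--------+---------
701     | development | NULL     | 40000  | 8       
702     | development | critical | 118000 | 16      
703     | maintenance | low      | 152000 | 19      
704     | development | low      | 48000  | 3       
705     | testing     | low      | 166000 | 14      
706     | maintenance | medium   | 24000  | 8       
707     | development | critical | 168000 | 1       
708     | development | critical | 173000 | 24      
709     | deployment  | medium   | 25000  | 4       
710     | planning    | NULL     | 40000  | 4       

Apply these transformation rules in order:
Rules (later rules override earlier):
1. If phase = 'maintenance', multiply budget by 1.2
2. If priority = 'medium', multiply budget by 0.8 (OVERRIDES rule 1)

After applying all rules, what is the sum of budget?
974600.0

Step 1: Rule 2 takes priority for records with priority = 'medium'
  - 2 records: 49000 × 0.8 = 39200.0
Step 2: Rule 1 applies to remaining records with phase = 'maintenance'
  - 1 records: 152000 × 1.2 = 182400.0
Step 3: Other records unchanged: 753000
Step 4: Final sum = 39200.0 + 182400.0 + 753000 = 974600.0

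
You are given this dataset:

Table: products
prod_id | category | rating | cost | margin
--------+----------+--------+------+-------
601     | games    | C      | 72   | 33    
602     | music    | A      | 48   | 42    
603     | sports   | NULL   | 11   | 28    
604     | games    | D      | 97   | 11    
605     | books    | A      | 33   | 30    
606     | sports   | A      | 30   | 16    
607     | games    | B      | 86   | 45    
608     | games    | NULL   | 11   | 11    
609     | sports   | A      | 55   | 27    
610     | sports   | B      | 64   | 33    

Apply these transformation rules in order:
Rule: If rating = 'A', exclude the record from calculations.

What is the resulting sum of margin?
161

Step 1: Identify records where rating = 'A'
Step 2: The excluded records sum to 115
Step 3: Original total margin = 276
Step 4: Remaining total = 276 - 115 = 161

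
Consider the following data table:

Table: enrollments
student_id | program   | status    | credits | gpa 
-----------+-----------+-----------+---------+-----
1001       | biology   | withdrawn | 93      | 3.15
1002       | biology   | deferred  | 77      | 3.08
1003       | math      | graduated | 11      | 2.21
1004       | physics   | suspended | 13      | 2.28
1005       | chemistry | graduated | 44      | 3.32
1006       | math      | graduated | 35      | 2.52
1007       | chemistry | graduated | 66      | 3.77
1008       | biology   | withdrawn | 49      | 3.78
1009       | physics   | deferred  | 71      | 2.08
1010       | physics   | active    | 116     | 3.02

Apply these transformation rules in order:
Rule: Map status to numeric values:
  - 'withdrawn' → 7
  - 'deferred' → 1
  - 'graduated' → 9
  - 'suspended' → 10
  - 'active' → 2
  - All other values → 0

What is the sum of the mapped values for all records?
64

Step 1: Apply mapping to each record
Step 2: Count by status:
  'withdrawn': 2 records × 7 = 14
  'deferred': 2 records × 1 = 2
  'graduated': 4 records × 9 = 36
  'suspended': 1 records × 10 = 10
  'active': 1 records × 2 = 2
Step 3: Sum all mapped values = 64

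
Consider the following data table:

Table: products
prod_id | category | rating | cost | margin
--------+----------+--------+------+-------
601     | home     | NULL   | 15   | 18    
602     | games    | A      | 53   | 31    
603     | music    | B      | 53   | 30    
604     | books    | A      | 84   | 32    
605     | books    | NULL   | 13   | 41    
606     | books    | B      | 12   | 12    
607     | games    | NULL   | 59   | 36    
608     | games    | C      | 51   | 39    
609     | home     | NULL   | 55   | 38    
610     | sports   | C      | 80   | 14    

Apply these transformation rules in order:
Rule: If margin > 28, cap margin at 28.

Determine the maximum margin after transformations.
28

Step 1: Original maximum margin = 41
Step 2: Apply cap at 28
Step 3: 7 records had margin > 28 and were capped
Step 4: Maximum after transformation = 28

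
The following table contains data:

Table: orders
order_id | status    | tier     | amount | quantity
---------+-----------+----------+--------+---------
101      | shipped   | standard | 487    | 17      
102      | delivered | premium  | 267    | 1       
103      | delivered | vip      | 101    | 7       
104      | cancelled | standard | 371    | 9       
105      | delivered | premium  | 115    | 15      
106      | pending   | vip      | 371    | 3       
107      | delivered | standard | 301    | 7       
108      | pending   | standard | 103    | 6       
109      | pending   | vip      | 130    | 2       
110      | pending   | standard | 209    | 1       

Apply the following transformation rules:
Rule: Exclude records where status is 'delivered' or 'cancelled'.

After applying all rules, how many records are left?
5

Step 1: Count records to exclude
  - 4 (delivered) + 1 (cancelled) = 5 records
Step 2: Total records: 10
Step 3: Remaining = 10 - 5 = 5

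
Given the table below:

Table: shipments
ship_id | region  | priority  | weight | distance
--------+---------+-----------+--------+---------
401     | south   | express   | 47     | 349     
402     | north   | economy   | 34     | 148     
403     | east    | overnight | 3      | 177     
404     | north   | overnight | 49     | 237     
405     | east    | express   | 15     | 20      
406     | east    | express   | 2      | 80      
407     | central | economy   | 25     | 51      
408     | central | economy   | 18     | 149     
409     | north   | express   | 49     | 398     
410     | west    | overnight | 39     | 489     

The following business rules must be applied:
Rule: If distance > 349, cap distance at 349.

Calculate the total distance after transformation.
1909

Step 1: 2 records have distance > 349
Step 2: These records originally summed to 887
Step 3: After capping: 2 × 349 = 698
Step 4: Unaffected records sum: 1211
Step 5: Final sum = 698 + 1211 = 1909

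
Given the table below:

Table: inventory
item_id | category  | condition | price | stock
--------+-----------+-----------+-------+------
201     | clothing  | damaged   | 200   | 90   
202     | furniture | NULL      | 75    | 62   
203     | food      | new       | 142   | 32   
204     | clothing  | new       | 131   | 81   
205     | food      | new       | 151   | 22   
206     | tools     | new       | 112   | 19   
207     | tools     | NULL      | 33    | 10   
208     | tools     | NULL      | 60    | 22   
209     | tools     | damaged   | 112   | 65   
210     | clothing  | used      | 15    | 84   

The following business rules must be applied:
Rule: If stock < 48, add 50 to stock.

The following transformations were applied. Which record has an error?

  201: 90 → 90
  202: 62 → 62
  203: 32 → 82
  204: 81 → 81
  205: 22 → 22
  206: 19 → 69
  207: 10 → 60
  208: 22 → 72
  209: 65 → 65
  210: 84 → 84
Record 205 has an error. The correct transformed value should be 72, not 22.

Step 1: Check each record against the rule
Step 2: Record 205 has stock = 22
Step 3: Since 22 < 48, the bonus should have been applied
Step 4: Correct value = 72, but claimed value = 22
Conclusion: Record 205 has the error.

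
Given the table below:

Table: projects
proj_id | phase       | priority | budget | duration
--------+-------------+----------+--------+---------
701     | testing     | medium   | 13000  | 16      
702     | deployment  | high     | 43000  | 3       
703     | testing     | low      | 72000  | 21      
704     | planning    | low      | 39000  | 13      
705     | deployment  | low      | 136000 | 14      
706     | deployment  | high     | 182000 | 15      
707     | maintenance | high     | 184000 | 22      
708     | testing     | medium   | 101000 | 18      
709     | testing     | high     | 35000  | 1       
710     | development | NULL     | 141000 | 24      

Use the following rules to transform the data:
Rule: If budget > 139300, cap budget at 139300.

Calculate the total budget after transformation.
856900

Step 1: 3 records have budget > 139300
Step 2: These records originally summed to 507000
Step 3: After capping: 3 × 139300 = 417900
Step 4: Unaffected records sum: 439000
Step 5: Final sum = 417900 + 439000 = 856900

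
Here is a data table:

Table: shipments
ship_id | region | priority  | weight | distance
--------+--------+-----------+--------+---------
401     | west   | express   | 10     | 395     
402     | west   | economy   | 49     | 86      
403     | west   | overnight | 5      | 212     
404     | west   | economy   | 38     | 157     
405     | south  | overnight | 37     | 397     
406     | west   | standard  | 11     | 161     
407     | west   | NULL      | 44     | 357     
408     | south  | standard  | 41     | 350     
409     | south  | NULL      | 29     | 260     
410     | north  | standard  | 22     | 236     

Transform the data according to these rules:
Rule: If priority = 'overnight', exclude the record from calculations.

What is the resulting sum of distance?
2002

Step 1: Identify records where priority = 'overnight'
Step 2: The excluded records sum to 609
Step 3: Original total distance = 2611
Step 4: Remaining total = 2611 - 609 = 2002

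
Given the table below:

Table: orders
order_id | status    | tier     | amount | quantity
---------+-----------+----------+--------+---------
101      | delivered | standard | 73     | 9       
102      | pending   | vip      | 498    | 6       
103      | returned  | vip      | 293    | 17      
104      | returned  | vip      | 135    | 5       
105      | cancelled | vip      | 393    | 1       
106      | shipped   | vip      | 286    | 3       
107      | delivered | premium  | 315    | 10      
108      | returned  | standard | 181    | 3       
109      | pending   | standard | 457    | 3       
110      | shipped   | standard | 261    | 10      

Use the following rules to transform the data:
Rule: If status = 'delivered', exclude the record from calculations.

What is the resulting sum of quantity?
48

Step 1: Identify records where status = 'delivered'
Step 2: The excluded records sum to 19
Step 3: Original total quantity = 67
Step 4: Remaining total = 67 - 19 = 48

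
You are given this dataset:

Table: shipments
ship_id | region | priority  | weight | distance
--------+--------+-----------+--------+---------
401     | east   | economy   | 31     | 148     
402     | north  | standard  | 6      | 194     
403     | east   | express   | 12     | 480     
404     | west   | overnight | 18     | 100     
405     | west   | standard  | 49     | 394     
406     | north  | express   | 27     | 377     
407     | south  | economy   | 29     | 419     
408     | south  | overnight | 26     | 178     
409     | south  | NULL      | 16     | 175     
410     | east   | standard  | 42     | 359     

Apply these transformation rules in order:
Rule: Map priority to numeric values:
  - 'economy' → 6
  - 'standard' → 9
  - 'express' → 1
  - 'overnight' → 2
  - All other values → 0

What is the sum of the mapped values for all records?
45

Step 1: Apply mapping to each record
Step 2: Count by status:
  'economy': 2 records × 6 = 12
  'standard': 3 records × 9 = 27
  'express': 2 records × 1 = 2
  'overnight': 2 records × 2 = 4
Step 3: Sum all mapped values = 45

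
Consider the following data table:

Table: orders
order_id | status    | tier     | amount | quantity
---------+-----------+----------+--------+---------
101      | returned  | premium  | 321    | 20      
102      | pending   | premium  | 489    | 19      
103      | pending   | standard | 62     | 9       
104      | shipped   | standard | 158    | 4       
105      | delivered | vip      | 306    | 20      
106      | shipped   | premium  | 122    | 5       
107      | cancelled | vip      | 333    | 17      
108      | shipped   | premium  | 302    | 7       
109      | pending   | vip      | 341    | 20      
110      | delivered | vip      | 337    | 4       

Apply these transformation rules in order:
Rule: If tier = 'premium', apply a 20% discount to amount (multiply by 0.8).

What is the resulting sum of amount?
2524.2

Step 1: Records with tier = 'premium' have total amount = 1234
Step 2: Apply multiplier: 1234 × 0.8 = 987.2
Step 3: Other records total: 1537
Step 4: Final sum = 987.2 + 1537 = 2524.2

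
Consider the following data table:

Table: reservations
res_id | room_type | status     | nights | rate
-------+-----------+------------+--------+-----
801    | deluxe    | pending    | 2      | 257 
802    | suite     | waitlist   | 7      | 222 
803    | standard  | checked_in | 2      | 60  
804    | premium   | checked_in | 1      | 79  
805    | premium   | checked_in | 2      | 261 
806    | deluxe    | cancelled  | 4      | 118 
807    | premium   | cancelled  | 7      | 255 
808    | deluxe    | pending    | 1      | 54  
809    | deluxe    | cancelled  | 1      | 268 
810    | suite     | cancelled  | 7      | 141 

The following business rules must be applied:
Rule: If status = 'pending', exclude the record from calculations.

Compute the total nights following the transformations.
31

Step 1: Identify records where status = 'pending'
Step 2: The excluded records sum to 3
Step 3: Original total nights = 34
Step 4: Remaining total = 34 - 3 = 31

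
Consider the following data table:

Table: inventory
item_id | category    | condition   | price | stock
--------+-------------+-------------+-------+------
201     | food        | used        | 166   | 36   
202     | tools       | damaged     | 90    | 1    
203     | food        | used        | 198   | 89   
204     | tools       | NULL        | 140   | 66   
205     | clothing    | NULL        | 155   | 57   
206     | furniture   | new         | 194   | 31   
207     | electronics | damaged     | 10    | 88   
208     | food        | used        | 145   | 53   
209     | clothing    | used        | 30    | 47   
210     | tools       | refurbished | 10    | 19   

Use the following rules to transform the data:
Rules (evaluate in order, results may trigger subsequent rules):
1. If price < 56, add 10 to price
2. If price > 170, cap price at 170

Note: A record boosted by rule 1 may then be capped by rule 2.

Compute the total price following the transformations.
1116

Step 1: Apply rule 1 to records with price < 56
  - 3 records get bonus of 10
  - Of these, 0 records then exceed 170 and get capped
Step 2: Apply rule 2 to records with price > 170
  - 2 records (original) are capped
Step 3: Calculate final sum = 1116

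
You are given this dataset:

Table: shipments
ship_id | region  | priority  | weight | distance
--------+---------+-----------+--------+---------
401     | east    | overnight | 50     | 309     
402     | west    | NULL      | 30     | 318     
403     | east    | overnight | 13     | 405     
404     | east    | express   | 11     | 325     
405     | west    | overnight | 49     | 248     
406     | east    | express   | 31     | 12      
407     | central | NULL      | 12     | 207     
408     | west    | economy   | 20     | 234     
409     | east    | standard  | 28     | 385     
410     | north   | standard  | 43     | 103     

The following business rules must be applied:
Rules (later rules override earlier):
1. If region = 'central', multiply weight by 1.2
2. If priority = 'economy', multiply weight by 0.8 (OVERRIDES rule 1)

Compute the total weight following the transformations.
285.4

Step 1: Rule 2 takes priority for records with priority = 'economy'
  - 1 records: 20 × 0.8 = 16.0
Step 2: Rule 1 applies to remaining records with region = 'central'
  - 1 records: 12 × 1.2 = 14.4
Step 3: Other records unchanged: 255
Step 4: Final sum = 16.0 + 14.4 + 255 = 285.4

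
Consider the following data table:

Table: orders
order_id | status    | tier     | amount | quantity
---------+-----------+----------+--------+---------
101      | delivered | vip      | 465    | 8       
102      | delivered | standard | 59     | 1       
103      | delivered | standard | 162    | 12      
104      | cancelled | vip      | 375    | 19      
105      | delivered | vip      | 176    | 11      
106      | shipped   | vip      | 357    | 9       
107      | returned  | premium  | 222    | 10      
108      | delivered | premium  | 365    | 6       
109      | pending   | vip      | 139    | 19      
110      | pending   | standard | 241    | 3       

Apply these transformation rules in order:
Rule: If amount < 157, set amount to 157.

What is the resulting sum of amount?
2677

Step 1: 2 records have amount < 157
Step 2: These records originally summed to 198
Step 3: After setting to minimum: 2 × 157 = 314
Step 4: Unaffected records sum: 2363
Step 5: Final sum = 314 + 2363 = 2677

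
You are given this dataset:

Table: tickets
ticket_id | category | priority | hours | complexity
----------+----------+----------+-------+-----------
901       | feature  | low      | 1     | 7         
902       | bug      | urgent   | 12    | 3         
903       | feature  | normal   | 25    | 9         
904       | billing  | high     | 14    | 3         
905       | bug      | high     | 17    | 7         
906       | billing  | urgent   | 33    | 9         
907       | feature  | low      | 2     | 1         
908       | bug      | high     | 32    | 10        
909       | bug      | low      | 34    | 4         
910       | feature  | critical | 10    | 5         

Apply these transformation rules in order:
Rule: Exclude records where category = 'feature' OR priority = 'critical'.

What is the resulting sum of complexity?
36

Step 1: Find records where category = 'feature' OR priority = 'critical'
Step 2: 4 records match, summing to 22
Step 3: Original sum: 58
Step 4: Remaining sum = 58 - 22 = 36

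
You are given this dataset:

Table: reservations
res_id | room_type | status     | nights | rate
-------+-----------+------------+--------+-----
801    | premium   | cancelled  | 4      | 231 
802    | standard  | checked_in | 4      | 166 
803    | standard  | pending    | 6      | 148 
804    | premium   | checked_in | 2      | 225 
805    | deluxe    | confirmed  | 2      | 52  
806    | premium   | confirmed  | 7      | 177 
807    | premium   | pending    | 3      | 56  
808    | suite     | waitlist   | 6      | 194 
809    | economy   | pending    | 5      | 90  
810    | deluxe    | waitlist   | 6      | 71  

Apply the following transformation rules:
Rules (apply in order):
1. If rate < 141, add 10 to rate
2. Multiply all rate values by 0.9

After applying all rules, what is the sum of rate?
1305.0

Step 1: Apply Rule 1 - Add 10 to records with rate < 141
  - 4 records affected: 269 + (4 × 10) = 309
  - Unaffected records: 1141
  - Sum after Rule 1: 1450
Step 2: Apply Rule 2 - Multiply all by 0.9
  - 1450 × 0.9 = 1305.0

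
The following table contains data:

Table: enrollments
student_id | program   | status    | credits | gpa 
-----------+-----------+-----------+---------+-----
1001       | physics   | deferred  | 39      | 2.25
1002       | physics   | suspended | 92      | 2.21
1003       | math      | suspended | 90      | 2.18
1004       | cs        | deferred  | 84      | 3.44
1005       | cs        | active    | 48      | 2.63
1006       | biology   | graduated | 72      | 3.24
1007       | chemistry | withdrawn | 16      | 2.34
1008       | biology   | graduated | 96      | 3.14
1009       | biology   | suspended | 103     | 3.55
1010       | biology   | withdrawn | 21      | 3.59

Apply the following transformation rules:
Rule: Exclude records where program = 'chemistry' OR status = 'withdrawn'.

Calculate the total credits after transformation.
624

Step 1: Find records where program = 'chemistry' OR status = 'withdrawn'
Step 2: 2 records match, summing to 37
Step 3: Original sum: 661
Step 4: Remaining sum = 661 - 37 = 624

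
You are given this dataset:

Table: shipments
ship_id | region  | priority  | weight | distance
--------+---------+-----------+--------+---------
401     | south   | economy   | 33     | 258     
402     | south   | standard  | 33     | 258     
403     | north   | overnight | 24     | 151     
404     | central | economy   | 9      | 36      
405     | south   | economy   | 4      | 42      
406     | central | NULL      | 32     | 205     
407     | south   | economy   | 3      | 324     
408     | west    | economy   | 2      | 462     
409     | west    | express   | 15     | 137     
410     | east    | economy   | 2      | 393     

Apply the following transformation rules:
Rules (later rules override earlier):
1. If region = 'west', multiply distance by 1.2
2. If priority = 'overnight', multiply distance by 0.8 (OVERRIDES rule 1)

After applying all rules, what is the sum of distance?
2355.6

Step 1: Rule 2 takes priority for records with priority = 'overnight'
  - 1 records: 151 × 0.8 = 120.8
Step 2: Rule 1 applies to remaining records with region = 'west'
  - 2 records: 599 × 1.2 = 718.8
Step 3: Other records unchanged: 1516
Step 4: Final sum = 120.8 + 718.8 + 1516 = 2355.6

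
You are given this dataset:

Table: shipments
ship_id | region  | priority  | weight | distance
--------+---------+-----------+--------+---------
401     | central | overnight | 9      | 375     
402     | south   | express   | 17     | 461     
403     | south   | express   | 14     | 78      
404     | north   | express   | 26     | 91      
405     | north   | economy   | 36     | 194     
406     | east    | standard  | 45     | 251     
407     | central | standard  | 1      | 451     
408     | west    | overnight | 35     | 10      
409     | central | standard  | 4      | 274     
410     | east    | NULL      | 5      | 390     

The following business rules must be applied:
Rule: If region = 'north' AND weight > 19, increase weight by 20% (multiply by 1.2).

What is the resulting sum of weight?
204.4

Step 1: Find records where region = 'north' AND weight > 19
Step 2: 2 records match, summing to 62
Step 3: After multiplier: 62 × 1.2 = 74.4
Step 4: Unaffected records sum: 130
Step 5: Final sum = 74.4 + 130 = 204.4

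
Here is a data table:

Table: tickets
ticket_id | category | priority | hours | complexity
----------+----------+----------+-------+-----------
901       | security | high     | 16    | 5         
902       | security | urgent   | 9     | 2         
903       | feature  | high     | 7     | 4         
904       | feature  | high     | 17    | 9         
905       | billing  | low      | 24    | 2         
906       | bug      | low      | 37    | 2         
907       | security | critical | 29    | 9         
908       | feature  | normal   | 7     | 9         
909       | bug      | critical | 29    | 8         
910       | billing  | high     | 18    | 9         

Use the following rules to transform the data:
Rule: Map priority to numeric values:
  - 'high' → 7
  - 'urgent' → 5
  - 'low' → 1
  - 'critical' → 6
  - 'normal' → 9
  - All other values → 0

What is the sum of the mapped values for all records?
56

Step 1: Apply mapping to each record
Step 2: Count by status:
  'high': 4 records × 7 = 28
  'urgent': 1 records × 5 = 5
  'low': 2 records × 1 = 2
  'critical': 2 records × 6 = 12
  'normal': 1 records × 9 = 9
Step 3: Sum all mapped values = 56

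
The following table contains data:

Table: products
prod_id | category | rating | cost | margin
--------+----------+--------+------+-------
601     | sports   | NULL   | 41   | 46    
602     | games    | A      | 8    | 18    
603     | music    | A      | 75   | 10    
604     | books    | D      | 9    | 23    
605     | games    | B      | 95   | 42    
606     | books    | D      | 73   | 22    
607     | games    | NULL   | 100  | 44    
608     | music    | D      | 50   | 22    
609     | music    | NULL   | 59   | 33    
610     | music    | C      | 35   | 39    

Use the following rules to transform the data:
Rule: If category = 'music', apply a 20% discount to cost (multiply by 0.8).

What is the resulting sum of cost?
501.2

Step 1: Records with category = 'music' have total cost = 219
Step 2: Apply multiplier: 219 × 0.8 = 175.2
Step 3: Other records total: 326
Step 4: Final sum = 175.2 + 326 = 501.2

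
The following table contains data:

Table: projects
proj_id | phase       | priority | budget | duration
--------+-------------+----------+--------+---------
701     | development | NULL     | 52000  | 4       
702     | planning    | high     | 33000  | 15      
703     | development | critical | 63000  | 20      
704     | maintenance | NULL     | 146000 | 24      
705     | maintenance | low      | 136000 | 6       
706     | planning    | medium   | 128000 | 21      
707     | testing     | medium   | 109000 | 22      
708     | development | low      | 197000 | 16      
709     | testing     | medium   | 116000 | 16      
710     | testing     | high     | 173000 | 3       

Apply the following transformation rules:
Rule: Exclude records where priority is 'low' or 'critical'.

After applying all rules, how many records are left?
7

Step 1: Count records to exclude
  - 2 (low) + 1 (critical) = 3 records
Step 2: Total records: 10
Step 3: Remaining = 10 - 3 = 7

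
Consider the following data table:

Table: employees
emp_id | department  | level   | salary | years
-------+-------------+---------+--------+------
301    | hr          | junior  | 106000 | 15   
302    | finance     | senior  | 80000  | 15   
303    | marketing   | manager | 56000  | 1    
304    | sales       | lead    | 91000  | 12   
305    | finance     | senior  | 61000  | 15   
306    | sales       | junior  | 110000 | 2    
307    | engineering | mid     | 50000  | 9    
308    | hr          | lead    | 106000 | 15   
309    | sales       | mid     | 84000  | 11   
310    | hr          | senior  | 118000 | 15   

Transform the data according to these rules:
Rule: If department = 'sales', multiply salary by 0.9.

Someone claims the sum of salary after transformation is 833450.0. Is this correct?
No, the correct result is 833500.0.

Step 1: Calculate the correct sum after transformation
Step 2: Apply multiplier 0.9 to records where department = 'sales'
Step 3: Correct result = 833500.0
Step 4: Claimed result = 833450.0
Step 5: 833500.0 ≠ 833450.0
Conclusion: The claimed result is incorrect. The correct answer is 833500.0.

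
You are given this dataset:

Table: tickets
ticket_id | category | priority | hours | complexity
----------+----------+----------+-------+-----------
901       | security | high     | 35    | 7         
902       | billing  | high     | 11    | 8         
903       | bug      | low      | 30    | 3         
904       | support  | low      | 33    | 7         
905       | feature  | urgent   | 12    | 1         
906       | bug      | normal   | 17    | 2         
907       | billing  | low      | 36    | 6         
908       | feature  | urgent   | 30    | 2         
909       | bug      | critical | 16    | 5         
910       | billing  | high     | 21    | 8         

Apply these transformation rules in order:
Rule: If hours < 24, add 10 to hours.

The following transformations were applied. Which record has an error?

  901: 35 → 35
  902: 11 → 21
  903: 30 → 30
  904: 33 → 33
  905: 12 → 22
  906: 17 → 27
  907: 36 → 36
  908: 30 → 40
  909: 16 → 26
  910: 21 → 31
Record 908 has an error. The correct transformed value should be 30, not 40.

Step 1: Check each record against the rule
Step 2: Record 908 has hours = 30
Step 3: Since 30 >= 24, the bonus should not have been applied
Step 4: Correct value = 30, but claimed value = 40
Conclusion: Record 908 has the error.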